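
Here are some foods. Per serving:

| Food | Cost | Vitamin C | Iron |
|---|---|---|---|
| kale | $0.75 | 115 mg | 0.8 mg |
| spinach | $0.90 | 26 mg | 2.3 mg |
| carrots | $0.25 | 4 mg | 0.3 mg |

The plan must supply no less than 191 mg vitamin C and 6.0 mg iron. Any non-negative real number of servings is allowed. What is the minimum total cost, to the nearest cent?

$2.86

Minimising a linear cost over {vitamin C ≥ 191, iron ≥ 6.0, servings ≥ 0} — the optimum is at a vertex, using one or two foods.
kale only: max(191/115, 6.0/0.8) = 7.5 servings → $5.62.
spinach only: max(191/26, 6.0/2.3) = 7.346 servings → $6.61.
carrots only: max(191/4, 6.0/0.3) = 47.75 servings → $11.94.
kale + spinach with both tight: 1.162 servings and 2.204 servings → $2.86.
kale + carrots with both tight: 1.064 servings and 17.16 servings → $5.09.
spinach + carrots: the both-tight solution has a negative serving — not a feasible corner.
So the least-cost plan costs $2.86.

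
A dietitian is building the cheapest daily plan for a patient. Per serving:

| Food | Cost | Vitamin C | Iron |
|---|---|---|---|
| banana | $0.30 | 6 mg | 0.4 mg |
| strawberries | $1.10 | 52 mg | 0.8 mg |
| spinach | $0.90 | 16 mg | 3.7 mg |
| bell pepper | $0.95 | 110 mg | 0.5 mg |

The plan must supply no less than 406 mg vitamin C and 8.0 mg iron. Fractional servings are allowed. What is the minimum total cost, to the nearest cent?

$4.80

Two binding constraints pin down two serving amounts, so the optimal mix uses at most two foods. The candidates are each food alone (scaled to the tighter of vitamin C/iron) and each pair with both constraints tight.
banana only: max(406/6, 8.0/0.4) = 67.67 servings → $20.30.
strawberries only: max(406/52, 8.0/0.8) = 10 servings → $11.00.
spinach only: max(406/16, 8.0/3.7) = 25.38 servings → $22.84.
bell pepper only: max(406/110, 8.0/0.5) = 16 servings → $15.20.
banana + strawberries with both tight: 5.7 servings and 7.15 servings → $9.57.
banana + spinach with both targets exact would need a negative amount; discard.
banana + bell pepper with both tight: 16.51 servings and 2.79 servings → $7.60.
strawberries + spinach with both tight: 7.651 servings and 0.5078 servings → $8.87.
strawberries + bell pepper: the both-tight solution has a negative serving — not a feasible corner.
spinach + bell pepper with both tight: 1.697 servings and 3.444 servings → $4.80.
The minimum over all feasible corners is $4.80.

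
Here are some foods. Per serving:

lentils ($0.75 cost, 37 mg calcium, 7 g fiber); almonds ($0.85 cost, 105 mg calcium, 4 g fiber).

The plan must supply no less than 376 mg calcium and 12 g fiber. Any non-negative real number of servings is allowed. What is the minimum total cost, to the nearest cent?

$3.04

Check every corner: each single food scaled to meet both minima, and each pair solved so both constraints bind.
lentils only: max(376/37, 12/7) = 10.16 servings → $7.62.
almonds only: max(376/105, 12/4) = 3.581 servings → $3.04.
lentils + almonds: intersection lies outside the first quadrant.
So the least-cost plan costs $3.04.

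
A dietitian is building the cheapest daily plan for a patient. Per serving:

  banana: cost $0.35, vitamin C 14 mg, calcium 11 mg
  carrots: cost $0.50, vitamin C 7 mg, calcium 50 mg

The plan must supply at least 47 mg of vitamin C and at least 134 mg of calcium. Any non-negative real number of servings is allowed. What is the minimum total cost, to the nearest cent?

$1.88

With two linear requirements the optimum uses one or two foods; enumerate the corners.
banana only: max(47/14, 134/11) = 12.18 servings → $4.26.
carrots only: max(47/7, 134/50) = 6.714 servings → $3.36.
banana + carrots with both tight: 2.266 servings and 2.181 servings → $1.88.
So the least-cost plan costs $1.88.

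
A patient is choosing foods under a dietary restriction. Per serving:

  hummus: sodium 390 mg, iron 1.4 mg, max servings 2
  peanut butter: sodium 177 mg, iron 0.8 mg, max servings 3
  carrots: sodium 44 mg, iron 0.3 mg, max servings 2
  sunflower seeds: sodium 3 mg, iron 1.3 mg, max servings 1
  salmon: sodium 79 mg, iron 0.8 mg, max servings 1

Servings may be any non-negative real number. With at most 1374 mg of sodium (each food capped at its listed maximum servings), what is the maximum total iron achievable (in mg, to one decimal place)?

7.5 mg

Iron per mg sodium: sunflower seeds 0.4333, salmon 0.01013, carrots 0.006818, peanut butter 0.00452, hummus 0.00359.
Take 1 serving of sunflower seeds: uses 3 mg sodium, +1.3 mg iron (running total 1.3 mg).
Take 1 serving of salmon: uses 79 mg sodium, +0.8 mg iron (running total 2.1 mg).
Take 2 servings of carrots: uses 88 mg sodium, +0.6 mg iron (running total 2.7 mg).
Take 3 servings of peanut butter: uses 531 mg sodium, +2.4 mg iron (running total 5.1 mg).
Take 1.726 servings of hummus: uses 673 mg sodium, +2.4 mg iron (running total 7.5 mg).
Greedy by best ratio exhausts the sodium allowance optimally: 7.5 mg.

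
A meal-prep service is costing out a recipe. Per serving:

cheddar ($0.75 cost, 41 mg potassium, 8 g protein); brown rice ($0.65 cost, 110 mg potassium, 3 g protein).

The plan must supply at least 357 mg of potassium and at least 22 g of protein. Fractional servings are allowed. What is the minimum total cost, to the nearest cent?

Check every corner: each single food scaled to meet both minima, and each pair solved so both constraints bind.
cheddar only: max(357/41, 22/8) = 8.707 servings → $6.53.
brown rice only: max(357/110, 22/3) = 7.333 servings → $4.77.
cheddar + brown rice with both tight: 1.782 servings and 2.581 servings → $3.01.
So the least-cost plan costs $3.01.

$3.01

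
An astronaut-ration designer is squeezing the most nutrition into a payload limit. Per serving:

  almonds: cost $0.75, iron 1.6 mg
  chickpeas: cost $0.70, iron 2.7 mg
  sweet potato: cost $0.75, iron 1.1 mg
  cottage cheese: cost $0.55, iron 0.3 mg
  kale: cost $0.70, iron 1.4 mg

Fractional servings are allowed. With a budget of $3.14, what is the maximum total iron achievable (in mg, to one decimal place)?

Iron per dollar: chickpeas 3.857, almonds 2.133, kale 2, sweet potato 1.467, cottage cheese 0.5455.
With no serving limits, spend the whole cost allowance on chickpeas: $3.14 / $0.70 × 2.7 mg = 12.1 mg.

12.1 mg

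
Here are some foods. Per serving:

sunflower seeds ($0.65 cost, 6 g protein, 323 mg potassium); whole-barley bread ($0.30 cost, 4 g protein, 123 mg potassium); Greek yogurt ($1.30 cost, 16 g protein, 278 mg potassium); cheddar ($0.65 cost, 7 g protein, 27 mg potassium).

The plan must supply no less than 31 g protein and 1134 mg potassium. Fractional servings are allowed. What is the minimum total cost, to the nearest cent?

For a min-cost LP with two ≥-constraints, a basic feasible solution has at most two positive variables.
sunflower seeds only: max(31/6, 1134/323) = 5.167 servings → $3.36.
whole-barley bread only: max(31/4, 1134/123) = 9.22 servings → $2.77.
Greek yogurt only: max(31/16, 1134/278) = 4.079 servings → $5.30.
cheddar only: max(31/7, 1134/27) = 42 servings → $27.30.
sunflower seeds + whole-barley bread with both tight: 1.305 servings and 5.792 servings → $2.59.
sunflower seeds + Greek yogurt with both tight: 2.722 servings and 0.9169 servings → $2.96.
sunflower seeds + cheddar with both tight: 3.383 servings and 1.529 servings → $3.19.
whole-barley bread + Greek yogurt with both targets exact would need a negative amount; discard.
whole-barley bread + cheddar with both targets exact would need a negative amount; discard.
Greek yogurt + cheddar with both targets exact would need a negative amount; discard.
So the least-cost plan costs $2.59.

$2.59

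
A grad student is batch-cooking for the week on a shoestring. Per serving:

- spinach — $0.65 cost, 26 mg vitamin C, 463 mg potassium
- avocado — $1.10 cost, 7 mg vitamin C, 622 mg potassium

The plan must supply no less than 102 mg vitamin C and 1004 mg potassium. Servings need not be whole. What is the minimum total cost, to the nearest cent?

$2.55

A basic optimal solution has at most two foods positive. Try each food alone and each pair with both targets met exactly.
spinach only: max(102/26, 1004/463) = 3.923 servings → $2.55.
avocado only: max(102/7, 1004/622) = 14.57 servings → $16.03.
spinach + avocado: the both-tight solution has a negative serving — not a feasible corner.
So the least-cost plan costs $2.55.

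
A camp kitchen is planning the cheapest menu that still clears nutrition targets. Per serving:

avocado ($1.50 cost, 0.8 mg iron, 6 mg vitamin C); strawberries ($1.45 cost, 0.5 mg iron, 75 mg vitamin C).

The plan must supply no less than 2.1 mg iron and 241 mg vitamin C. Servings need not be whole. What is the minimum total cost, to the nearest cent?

$5.56

An LP optimum is at a vertex; with two nutrient constraints at most two foods are used. Check each candidate.
avocado only: max(2.1/0.8, 241/6) = 40.17 servings → $60.25.
strawberries only: max(2.1/0.5, 241/75) = 4.2 servings → $6.09.
avocado + strawberries with both tight: 0.6491 servings and 3.161 servings → $5.56.
The minimum over all feasible corners is $5.56.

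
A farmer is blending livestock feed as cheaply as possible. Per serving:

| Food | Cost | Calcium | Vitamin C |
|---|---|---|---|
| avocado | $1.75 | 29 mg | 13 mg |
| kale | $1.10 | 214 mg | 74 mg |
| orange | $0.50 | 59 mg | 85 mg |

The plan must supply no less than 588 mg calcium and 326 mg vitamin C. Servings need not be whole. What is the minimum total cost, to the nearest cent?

$3.40

With two linear requirements the optimum uses one or two foods; enumerate the corners.
avocado only: max(588/29, 326/13) = 25.08 servings → $43.88.
kale only: max(588/214, 326/74) = 4.405 servings → $4.85.
orange only: max(588/59, 326/85) = 9.966 servings → $4.98.
avocado + kale with both targets exact would need a negative amount; discard.
avocado + orange with both tight: 18.11 servings and 1.066 servings → $32.22.
kale + orange with both tight: 2.224 servings and 1.899 servings → $3.40.
The minimum over all feasible corners is $3.40.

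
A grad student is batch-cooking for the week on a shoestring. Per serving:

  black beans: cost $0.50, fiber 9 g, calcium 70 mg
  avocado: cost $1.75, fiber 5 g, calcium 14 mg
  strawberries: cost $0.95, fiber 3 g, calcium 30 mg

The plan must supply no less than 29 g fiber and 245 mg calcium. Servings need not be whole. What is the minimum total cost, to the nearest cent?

$1.75

Two binding constraints pin down two serving amounts, so the optimal mix uses at most two foods. The candidates are each food alone (scaled to the tighter of fiber/calcium) and each pair with both constraints tight.
black beans only: max(29/9, 245/70) = 3.5 servings → $1.75.
avocado only: max(29/5, 245/14) = 17.5 servings → $30.62.
strawberries only: max(29/3, 245/30) = 9.667 servings → $9.18.
black beans + avocado: the both-tight solution has a negative serving — not a feasible corner.
black beans + strawberries with both tight: 2.25 servings and 2.917 servings → $3.90.
avocado + strawberries with both tight: 1.25 servings and 7.583 servings → $9.39.
So the least-cost plan costs $1.75.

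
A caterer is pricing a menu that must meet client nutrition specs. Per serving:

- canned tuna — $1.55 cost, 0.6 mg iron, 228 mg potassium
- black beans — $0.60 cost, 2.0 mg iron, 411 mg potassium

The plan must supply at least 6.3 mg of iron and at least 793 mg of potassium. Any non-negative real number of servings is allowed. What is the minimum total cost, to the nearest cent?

canned tuna only: max(6.3/0.6, 793/228) = 10.5 servings → $16.27.
black beans only: max(6.3/2.0, 793/411) = 3.15 servings → $1.89.
canned tuna + black beans with both targets exact would need a negative amount; discard.
So the least-cost plan costs $1.89.

$1.89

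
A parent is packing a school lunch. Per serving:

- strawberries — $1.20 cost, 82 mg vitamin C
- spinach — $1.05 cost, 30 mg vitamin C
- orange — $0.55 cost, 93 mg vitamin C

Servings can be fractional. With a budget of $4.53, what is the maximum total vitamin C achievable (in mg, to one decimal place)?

Vitamin C per dollar: orange 169.1, strawberries 68.33, spinach 28.57.
With no serving limits, spend the whole cost allowance on orange: $4.53 / $0.55 × 93 mg = 766.0 mg.

766.0 mg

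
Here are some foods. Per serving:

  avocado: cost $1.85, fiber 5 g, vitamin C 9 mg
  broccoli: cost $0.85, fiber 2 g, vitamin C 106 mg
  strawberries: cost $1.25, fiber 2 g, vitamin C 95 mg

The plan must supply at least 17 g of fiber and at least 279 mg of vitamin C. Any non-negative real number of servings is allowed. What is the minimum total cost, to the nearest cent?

$6.56

For a min-cost LP with two ≥-constraints, a basic feasible solution has at most two positive variables.
avocado only: max(17/5, 279/9) = 31 servings → $57.35.
broccoli only: max(17/2, 279/106) = 8.5 servings → $7.22.
strawberries only: max(17/2, 279/95) = 8.5 servings → $10.62.
avocado + broccoli with both tight: 2.43 servings and 2.426 servings → $6.56.
avocado + strawberries with both tight: 2.313 servings and 2.718 servings → $7.68.
broccoli + strawberries with both targets exact would need a negative amount; discard.
Cheapest feasible corner: $6.56.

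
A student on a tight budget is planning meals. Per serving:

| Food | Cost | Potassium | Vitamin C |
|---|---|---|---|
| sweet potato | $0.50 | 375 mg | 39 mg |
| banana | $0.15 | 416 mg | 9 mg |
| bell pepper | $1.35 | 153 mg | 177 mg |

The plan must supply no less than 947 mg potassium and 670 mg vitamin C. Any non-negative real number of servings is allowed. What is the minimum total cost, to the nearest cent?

With two linear requirements the optimum uses one or two foods; enumerate the corners.
sweet potato only: max(947/375, 670/39) = 17.18 servings → $8.59.
banana only: max(947/416, 670/9) = 74.44 servings → $11.17.
bell pepper only: max(947/153, 670/177) = 6.19 servings → $8.36.
sweet potato + banana: the both-tight solution has a negative serving — not a feasible corner.
sweet potato + bell pepper with both tight: 1.078 servings and 3.548 servings → $5.33.
banana + bell pepper with both tight: 0.9011 servings and 3.739 servings → $5.18.
Cheapest feasible corner: $5.18.

$5.18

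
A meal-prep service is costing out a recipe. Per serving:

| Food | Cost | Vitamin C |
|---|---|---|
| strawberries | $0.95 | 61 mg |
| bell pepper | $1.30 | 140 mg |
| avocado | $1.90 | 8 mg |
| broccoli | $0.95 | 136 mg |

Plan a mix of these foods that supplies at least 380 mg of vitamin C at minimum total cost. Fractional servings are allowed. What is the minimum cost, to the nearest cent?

$2.65

Cost per mg of vitamin C: broccoli $0.0070, bell pepper $0.0093, strawberries $0.0156, avocado $0.2375.
With no serving limits, use only broccoli: 380 mg / 136 mg = 2.794 servings × $0.95 = $2.65.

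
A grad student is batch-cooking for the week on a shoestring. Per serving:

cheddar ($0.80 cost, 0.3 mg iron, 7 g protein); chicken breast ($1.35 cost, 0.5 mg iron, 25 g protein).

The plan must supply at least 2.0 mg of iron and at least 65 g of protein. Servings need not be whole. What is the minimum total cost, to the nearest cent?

Two binding constraints pin down two serving amounts, so the optimal mix uses at most two foods. The candidates are each food alone (scaled to the tighter of iron/protein) and each pair with both constraints tight.
cheddar only: max(2.0/0.3, 65/7) = 9.286 servings → $7.43.
chicken breast only: max(2.0/0.5, 65/25) = 4 servings → $5.40.
cheddar + chicken breast with both tight: 4.375 servings and 1.375 servings → $5.36.
So the least-cost plan costs $5.36.

$5.36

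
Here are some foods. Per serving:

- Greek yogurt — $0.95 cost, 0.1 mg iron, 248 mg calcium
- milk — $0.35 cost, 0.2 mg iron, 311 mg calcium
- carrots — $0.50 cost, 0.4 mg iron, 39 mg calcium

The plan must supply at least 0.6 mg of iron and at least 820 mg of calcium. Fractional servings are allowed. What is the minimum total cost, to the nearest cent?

$1.01

At the optimum either one food covers both requirements or two foods hit both targets exactly; no other combination can be cheaper.
Greek yogurt only: max(0.6/0.1, 820/248) = 6 servings → $5.70.
milk only: max(0.6/0.2, 820/311) = 3 servings → $1.05.
carrots only: max(0.6/0.4, 820/39) = 21.03 servings → $10.51.
Greek yogurt + milk with both targets exact would need a negative amount; discard.
Greek yogurt + carrots with both tight: 3.196 servings and 0.7009 servings → $3.39.
milk + carrots with both tight: 2.612 servings and 0.1938 servings → $1.01.
The minimum over all feasible corners is $1.01.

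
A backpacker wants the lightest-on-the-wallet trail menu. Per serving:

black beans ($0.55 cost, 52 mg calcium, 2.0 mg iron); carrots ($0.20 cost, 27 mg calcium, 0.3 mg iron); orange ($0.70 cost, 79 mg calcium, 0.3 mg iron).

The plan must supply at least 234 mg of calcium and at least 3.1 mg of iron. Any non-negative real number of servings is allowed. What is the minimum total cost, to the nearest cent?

Two binding constraints pin down two serving amounts, so the optimal mix uses at most two foods. The candidates are each food alone (scaled to the tighter of calcium/iron) and each pair with both constraints tight.
black beans only: max(234/52, 3.1/2.0) = 4.5 servings → $2.48.
carrots only: max(234/27, 3.1/0.3) = 10.33 servings → $2.07.
orange only: max(234/79, 3.1/0.3) = 10.33 servings → $7.23.
black beans + carrots with both tight: 0.3516 servings and 7.99 servings → $1.79.
black beans + orange with both tight: 1.227 servings and 2.154 servings → $2.18.
carrots + orange with both targets exact would need a negative amount; discard.
Cheapest feasible corner: $1.79.

$1.79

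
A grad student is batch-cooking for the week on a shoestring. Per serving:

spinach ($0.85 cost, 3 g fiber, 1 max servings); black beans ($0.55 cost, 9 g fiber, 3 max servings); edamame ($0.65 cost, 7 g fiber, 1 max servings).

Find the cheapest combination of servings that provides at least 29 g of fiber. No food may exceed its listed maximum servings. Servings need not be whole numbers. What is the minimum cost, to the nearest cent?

Cost per g of fiber: black beans $0.0611, edamame $0.0929, spinach $0.2833.
Take 3 servings of black beans: +27.0 g fiber for $1.65 (total $1.65, still need 2.0 g).
Take 0.2857 servings of edamame: +2.0 g fiber for $0.19 (total $1.84, still need 0.0 g).
Greedy by cheapest-per-g is optimal for a single linear constraint, so the minimum cost is $1.84.

$1.84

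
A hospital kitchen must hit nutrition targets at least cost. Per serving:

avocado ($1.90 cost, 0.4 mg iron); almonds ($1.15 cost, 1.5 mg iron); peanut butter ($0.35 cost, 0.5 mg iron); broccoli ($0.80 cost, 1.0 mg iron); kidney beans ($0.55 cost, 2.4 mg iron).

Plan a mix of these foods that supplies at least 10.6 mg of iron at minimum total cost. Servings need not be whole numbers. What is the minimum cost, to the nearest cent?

$2.43

Cost per mg of iron: kidney beans $0.2292, peanut butter $0.7000, almonds $0.7667, broccoli $0.8000, avocado $4.7500.
With no serving limits, use only kidney beans: 10.6 mg / 2.4 mg = 4.417 servings × $0.55 = $2.43.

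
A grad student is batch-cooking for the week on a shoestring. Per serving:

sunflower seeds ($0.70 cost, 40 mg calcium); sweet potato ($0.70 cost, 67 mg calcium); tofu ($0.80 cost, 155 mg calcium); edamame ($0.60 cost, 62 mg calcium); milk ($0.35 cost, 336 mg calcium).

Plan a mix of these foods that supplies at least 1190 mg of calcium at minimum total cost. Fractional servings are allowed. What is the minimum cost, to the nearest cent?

$1.24

Cost per mg of calcium: milk $0.0010, tofu $0.0052, edamame $0.0097, sweet potato $0.0104, sunflower seeds $0.0175.
With no serving limits, use only milk: 1190 mg / 336 mg = 3.542 servings × $0.35 = $1.24.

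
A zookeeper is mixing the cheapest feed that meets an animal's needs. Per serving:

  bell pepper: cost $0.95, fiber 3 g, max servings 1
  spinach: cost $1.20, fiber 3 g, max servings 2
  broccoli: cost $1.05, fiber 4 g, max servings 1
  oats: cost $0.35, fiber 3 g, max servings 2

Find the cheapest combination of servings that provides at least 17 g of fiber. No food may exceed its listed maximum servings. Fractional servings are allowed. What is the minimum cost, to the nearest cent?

$4.30

Cost per g of fiber: oats $0.1167, broccoli $0.2625, bell pepper $0.3167, spinach $0.4000.
Take 2 servings of oats: +6.0 g fiber for $0.70 (total $0.70, still need 11.0 g).
Take 1 serving of broccoli: +4.0 g fiber for $1.05 (total $1.75, still need 7.0 g).
Take 1 serving of bell pepper: +3.0 g fiber for $0.95 (total $2.70, still need 4.0 g).
Take 1.333 servings of spinach: +4.0 g fiber for $1.60 (total $4.30, still need 0.0 g).
Greedy by cheapest-per-g is optimal for a single linear constraint, so the minimum cost is $4.30.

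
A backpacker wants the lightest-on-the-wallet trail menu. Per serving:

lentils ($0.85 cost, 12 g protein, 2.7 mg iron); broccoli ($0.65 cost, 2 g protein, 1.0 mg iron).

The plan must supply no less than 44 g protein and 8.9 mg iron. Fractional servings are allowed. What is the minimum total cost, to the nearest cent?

Compare the cost at each extreme point of the feasible region.
lentils only: max(44/12, 8.9/2.7) = 3.667 servings → $3.12.
broccoli only: max(44/2, 8.9/1.0) = 22 servings → $14.30.
lentils + broccoli: intersection lies outside the first quadrant.
Cheapest feasible corner: $3.12.

$3.12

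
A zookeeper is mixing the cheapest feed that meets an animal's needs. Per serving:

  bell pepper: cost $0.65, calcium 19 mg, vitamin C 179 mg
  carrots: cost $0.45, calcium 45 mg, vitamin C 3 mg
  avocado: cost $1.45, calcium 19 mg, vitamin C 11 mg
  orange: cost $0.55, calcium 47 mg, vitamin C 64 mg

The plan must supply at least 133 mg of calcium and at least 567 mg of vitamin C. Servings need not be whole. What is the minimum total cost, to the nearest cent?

$2.63

bell pepper only: max(133/19, 567/179) = 7 servings → $4.55.
carrots only: max(133/45, 567/3) = 189 servings → $85.05.
avocado only: max(133/19, 567/11) = 51.55 servings → $74.74.
orange only: max(133/47, 567/64) = 8.859 servings → $4.87.
bell pepper + carrots with both tight: 3.14 servings and 1.63 servings → $2.77.
bell pepper + avocado with both tight: 2.917 servings and 4.083 servings → $7.82.
bell pepper + orange with both tight: 2.52 servings and 1.811 servings → $2.63.
carrots + avocado with both targets exact would need a negative amount; discard.
carrots + orange with both targets exact would need a negative amount; discard.
avocado + orange with both targets exact would need a negative amount; discard.
Cheapest feasible corner: $2.63.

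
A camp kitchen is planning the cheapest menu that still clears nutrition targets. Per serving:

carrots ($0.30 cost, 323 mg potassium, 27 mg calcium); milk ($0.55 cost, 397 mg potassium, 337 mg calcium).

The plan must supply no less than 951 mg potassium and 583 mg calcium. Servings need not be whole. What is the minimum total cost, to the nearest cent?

With two linear requirements the optimum uses one or two foods; enumerate the corners.
carrots only: max(951/323, 583/27) = 21.59 servings → $6.48.
milk only: max(951/397, 583/337) = 2.395 servings → $1.32.
carrots + milk with both tight: 0.9073 servings and 1.657 servings → $1.18.
The minimum over all feasible corners is $1.18.

$1.18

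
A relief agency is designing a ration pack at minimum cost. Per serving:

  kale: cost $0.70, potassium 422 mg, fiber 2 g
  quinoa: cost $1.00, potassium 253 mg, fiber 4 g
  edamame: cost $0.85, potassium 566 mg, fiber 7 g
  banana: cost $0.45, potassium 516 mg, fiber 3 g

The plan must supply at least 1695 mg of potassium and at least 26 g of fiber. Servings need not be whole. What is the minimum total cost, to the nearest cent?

$3.16

At the optimum either one food covers both requirements or two foods hit both targets exactly; no other combination can be cheaper.
kale only: max(1695/422, 26/2) = 13 servings → $9.10.
quinoa only: max(1695/253, 26/4) = 6.7 servings → $6.70.
edamame only: max(1695/566, 26/7) = 3.714 servings → $3.16.
banana only: max(1695/516, 26/3) = 8.667 servings → $3.90.
kale + quinoa with both tight: 0.1709 servings and 6.415 servings → $6.53.
kale + edamame with both targets exact would need a negative amount; discard.
kale + banana: intersection lies outside the first quadrant.
quinoa + edamame with both tight: 5.783 servings and 0.4097 servings → $6.13.
quinoa + banana with both tight: 6.384 servings and 0.1548 servings → $6.45.
edamame + banana: intersection lies outside the first quadrant.
So the least-cost plan costs $3.16.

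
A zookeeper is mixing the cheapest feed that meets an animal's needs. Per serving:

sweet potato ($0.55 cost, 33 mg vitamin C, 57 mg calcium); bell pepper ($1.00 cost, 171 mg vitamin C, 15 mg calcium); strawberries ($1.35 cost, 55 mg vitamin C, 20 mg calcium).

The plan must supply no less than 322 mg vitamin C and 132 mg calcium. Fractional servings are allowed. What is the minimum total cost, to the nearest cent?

At the optimum either one food covers both requirements or two foods hit both targets exactly; no other combination can be cheaper.
sweet potato only: max(322/33, 132/57) = 9.758 servings → $5.37.
bell pepper only: max(322/171, 132/15) = 8.8 servings → $8.80.
strawberries only: max(322/55, 132/20) = 6.6 servings → $8.91.
sweet potato + bell pepper with both tight: 1.918 servings and 1.513 servings → $2.57.
sweet potato + strawberries with both tight: 0.3313 servings and 5.656 servings → $7.82.
bell pepper + strawberries: intersection lies outside the first quadrant.
So the least-cost plan costs $2.57.

$2.57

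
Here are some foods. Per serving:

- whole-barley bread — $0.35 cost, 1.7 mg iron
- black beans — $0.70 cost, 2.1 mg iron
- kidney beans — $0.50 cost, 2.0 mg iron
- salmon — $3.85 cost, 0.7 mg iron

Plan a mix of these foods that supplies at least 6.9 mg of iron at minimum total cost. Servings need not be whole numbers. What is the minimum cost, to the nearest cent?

Cost per mg of iron: whole-barley bread $0.2059, kidney beans $0.2500, black beans $0.3333, salmon $5.5000.
With no serving limits, use only whole-barley bread: 6.9 mg / 1.7 mg = 4.059 servings × $0.35 = $1.42.

$1.42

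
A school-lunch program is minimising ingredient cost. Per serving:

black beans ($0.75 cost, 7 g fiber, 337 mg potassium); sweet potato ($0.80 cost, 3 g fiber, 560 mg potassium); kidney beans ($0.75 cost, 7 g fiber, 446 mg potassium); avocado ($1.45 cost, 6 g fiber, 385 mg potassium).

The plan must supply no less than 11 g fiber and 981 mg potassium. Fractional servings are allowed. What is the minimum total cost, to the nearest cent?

This is a tiny linear program; its minimum lies at a vertex of the feasible set. List the vertices and price them.
black beans only: max(11/7, 981/337) = 2.911 servings → $2.18.
sweet potato only: max(11/3, 981/560) = 3.667 servings → $2.93.
kidney beans only: max(11/7, 981/446) = 2.2 servings → $1.65.
avocado only: max(11/6, 981/385) = 2.548 servings → $3.69.
black beans + sweet potato with both tight: 1.106 servings and 1.086 servings → $1.70.
black beans + kidney beans: the both-tight solution has a negative serving — not a feasible corner.
black beans + avocado: intersection lies outside the first quadrant.
sweet potato + kidney beans with both tight: 0.7595 servings and 1.246 servings → $1.54.
sweet potato + avocado with both tight: 0.7488 servings and 1.459 servings → $2.71.
kidney beans + avocado: the both-tight solution has a negative serving — not a feasible corner.
So the least-cost plan costs $1.54.

$1.54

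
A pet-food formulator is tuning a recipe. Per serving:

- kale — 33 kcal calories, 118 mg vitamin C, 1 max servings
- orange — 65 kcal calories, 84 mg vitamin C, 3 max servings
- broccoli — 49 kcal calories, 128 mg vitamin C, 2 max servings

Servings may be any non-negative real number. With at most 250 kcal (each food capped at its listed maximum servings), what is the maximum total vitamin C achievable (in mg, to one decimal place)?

Vitamin C per kcal: kale 3.576, broccoli 2.612, orange 1.292.
Take 1 serving of kale: uses 33 kcal, +118.0 mg vitamin C (running total 118.0 mg).
Take 2 servings of broccoli: uses 98 kcal, +256.0 mg vitamin C (running total 374.0 mg).
Take 1.831 servings of orange: uses 119 kcal, +153.8 mg vitamin C (running total 527.8 mg).
Greedy by best ratio exhausts the calories allowance optimally: 527.8 mg.

527.8 mg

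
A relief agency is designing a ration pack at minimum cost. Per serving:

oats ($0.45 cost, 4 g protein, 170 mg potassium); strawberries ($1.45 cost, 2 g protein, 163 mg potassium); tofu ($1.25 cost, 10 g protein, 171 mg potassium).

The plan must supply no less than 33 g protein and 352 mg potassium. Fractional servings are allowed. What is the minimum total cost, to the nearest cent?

The cheapest plan sits at a corner of the feasible region — with two constraints it uses at most two foods.
oats only: max(33/4, 352/170) = 8.25 servings → $3.71.
strawberries only: max(33/2, 352/163) = 16.5 servings → $23.93.
tofu only: max(33/10, 352/171) = 3.3 servings → $4.12.
oats + strawberries with both targets exact would need a negative amount; discard.
oats + tofu: the both-tight solution has a negative serving — not a feasible corner.
strawberries + tofu with both targets exact would need a negative amount; discard.
The minimum over all feasible corners is $3.71.

$3.71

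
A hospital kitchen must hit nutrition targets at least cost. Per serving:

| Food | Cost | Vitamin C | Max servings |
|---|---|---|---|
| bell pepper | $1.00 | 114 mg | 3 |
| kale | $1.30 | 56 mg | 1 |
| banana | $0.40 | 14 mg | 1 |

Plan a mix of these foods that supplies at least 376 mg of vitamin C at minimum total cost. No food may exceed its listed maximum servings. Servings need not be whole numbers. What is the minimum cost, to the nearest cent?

Cost per mg of vitamin C: bell pepper $0.0088, kale $0.0232, banana $0.0286.
Take 3 servings of bell pepper: +342.0 mg vitamin C for $3.00 (total $3.00, still need 34.0 mg).
Take 0.6071 servings of kale: +34.0 mg vitamin C for $0.79 (total $3.79, still need 0.0 mg).
Greedy by cheapest-per-mg is optimal for a single linear constraint, so the minimum cost is $3.79.

$3.79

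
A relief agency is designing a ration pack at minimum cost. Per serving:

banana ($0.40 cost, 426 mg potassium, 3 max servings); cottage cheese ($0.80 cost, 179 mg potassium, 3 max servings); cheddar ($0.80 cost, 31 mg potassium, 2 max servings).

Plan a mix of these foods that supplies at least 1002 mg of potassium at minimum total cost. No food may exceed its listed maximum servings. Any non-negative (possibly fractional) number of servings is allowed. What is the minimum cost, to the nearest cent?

Cost per mg of potassium: banana $0.0009, cottage cheese $0.0045, cheddar $0.0258.
Take 2.352 servings of banana: +1002.0 mg potassium for $0.94 (total $0.94, still need 0.0 mg).
Greedy by cheapest-per-mg is optimal for a single linear constraint, so the minimum cost is $0.94.

$0.94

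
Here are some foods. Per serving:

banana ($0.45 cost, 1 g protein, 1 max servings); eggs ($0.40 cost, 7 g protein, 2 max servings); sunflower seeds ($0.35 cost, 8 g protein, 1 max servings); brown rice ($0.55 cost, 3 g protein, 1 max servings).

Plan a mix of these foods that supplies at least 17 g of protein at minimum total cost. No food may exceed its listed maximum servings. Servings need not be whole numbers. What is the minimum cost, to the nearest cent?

$0.86

Cost per g of protein: sunflower seeds $0.0437, eggs $0.0571, brown rice $0.1833, banana $0.4500.
Take 1 serving of sunflower seeds: +8.0 g protein for $0.35 (total $0.35, still need 9.0 g).
Take 1.286 servings of eggs: +9.0 g protein for $0.51 (total $0.86, still need 0.0 g).
Filling from the cheapest source first is optimal under one linear minimum: $0.86.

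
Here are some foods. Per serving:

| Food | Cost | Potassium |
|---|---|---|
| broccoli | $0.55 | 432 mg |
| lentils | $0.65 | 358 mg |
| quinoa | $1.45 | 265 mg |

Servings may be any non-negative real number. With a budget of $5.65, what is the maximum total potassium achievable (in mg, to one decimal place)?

Potassium per dollar: broccoli 785.5, lentils 550.8, quinoa 182.8.
With no serving limits, spend the whole cost allowance on broccoli: $5.65 / $0.55 × 432 mg = 4437.8 mg.

4437.8 mg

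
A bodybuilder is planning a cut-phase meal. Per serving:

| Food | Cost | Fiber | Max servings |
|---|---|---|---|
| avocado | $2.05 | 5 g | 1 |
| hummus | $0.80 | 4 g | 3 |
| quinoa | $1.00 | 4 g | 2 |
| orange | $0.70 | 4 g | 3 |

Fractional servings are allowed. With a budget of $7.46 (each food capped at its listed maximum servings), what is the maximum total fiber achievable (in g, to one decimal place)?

34.3 g

Fiber per dollar: orange 5.714, hummus 5, quinoa 4, avocado 2.439.
Take 3 servings of orange: spends $2.10, +12.0 g fiber (running total 12.0 g).
Take 3 servings of hummus: spends $2.40, +12.0 g fiber (running total 24.0 g).
Take 2 servings of quinoa: spends $2.00, +8.0 g fiber (running total 32.0 g).
Take 0.4683 servings of avocado: spends $0.96, +2.3 g fiber (running total 34.3 g).
Greedy by best ratio exhausts the cost allowance optimally: 34.3 g.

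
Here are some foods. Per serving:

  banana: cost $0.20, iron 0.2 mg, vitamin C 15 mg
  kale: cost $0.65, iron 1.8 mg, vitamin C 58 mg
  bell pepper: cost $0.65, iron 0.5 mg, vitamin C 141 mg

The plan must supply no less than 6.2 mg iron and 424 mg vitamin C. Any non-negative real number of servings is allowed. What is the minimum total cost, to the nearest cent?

$3.08

With two linear requirements the optimum uses one or two foods; enumerate the corners.
banana only: max(6.2/0.2, 424/15) = 31 servings → $6.20.
kale only: max(6.2/1.8, 424/58) = 7.31 servings → $4.75.
bell pepper only: max(6.2/0.5, 424/141) = 12.4 servings → $8.06.
banana + kale with both tight: 26.21 servings and 0.5325 servings → $5.59.
banana + bell pepper: the both-tight solution has a negative serving — not a feasible corner.
kale + bell pepper with both tight: 2.946 servings and 1.795 servings → $3.08.
So the least-cost plan costs $3.08.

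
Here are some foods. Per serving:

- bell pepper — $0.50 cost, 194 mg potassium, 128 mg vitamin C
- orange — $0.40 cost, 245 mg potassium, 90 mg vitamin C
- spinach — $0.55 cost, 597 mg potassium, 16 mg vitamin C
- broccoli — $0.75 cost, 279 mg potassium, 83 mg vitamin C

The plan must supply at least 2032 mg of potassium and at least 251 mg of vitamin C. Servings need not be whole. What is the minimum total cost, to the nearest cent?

$2.28

bell pepper only: max(2032/194, 251/128) = 10.47 servings → $5.24.
orange only: max(2032/245, 251/90) = 8.294 servings → $3.32.
spinach only: max(2032/597, 251/16) = 15.69 servings → $8.63.
broccoli only: max(2032/279, 251/83) = 7.283 servings → $5.46.
bell pepper + orange with both targets exact would need a negative amount; discard.
bell pepper + spinach with both tight: 1.6 servings and 2.884 servings → $2.39.
bell pepper + broccoli: intersection lies outside the first quadrant.
orange + spinach with both tight: 2.356 servings and 2.437 servings → $2.28.
orange + broccoli: intersection lies outside the first quadrant.
spinach + broccoli with both tight: 2.187 servings and 2.602 servings → $3.15.
The minimum over all feasible corners is $2.28.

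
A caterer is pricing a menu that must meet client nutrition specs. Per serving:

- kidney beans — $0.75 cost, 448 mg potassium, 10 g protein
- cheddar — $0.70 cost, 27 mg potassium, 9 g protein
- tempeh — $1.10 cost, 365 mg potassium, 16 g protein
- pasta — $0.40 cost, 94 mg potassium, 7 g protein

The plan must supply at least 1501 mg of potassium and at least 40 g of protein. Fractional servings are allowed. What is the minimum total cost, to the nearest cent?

$2.83

At the optimum either one food covers both requirements or two foods hit both targets exactly; no other combination can be cheaper.
kidney beans only: max(1501/448, 40/10) = 4 servings → $3.00.
cheddar only: max(1501/27, 40/9) = 55.59 servings → $38.91.
tempeh only: max(1501/365, 40/16) = 4.112 servings → $4.52.
pasta only: max(1501/94, 40/7) = 15.97 servings → $6.39.
kidney beans + cheddar with both tight: 3.304 servings and 0.7735 servings → $3.02.
kidney beans + tempeh with both tight: 2.677 servings and 0.8272 servings → $2.92.
kidney beans + pasta with both tight: 3.072 servings and 1.325 servings → $2.83.
cheddar + tempeh with both targets exact would need a negative amount; discard.
cheddar + pasta with both targets exact would need a negative amount; discard.
tempeh + pasta: the both-tight solution has a negative serving — not a feasible corner.
So the least-cost plan costs $2.83.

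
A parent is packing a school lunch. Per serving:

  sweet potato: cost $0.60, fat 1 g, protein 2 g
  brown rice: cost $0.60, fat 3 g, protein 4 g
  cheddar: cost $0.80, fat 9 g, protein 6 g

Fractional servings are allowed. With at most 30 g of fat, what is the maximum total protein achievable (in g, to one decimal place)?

Protein per g fat: sweet potato 2, brown rice 1.333, cheddar 0.6667.
With no serving limits, spend the whole fat allowance on sweet potato: 30 g / 1 g × 2 g = 60.0 g.

60.0 g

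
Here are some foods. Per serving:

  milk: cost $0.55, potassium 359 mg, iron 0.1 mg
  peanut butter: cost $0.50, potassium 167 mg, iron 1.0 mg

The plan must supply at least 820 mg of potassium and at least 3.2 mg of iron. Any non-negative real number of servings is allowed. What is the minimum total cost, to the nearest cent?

$2.02

With two linear requirements the optimum uses one or two foods; enumerate the corners.
milk only: max(820/359, 3.2/0.1) = 32 servings → $17.60.
peanut butter only: max(820/167, 3.2/1.0) = 4.91 servings → $2.46.
milk + peanut butter with both tight: 0.8344 servings and 3.117 servings → $2.02.
Cheapest feasible corner: $2.02.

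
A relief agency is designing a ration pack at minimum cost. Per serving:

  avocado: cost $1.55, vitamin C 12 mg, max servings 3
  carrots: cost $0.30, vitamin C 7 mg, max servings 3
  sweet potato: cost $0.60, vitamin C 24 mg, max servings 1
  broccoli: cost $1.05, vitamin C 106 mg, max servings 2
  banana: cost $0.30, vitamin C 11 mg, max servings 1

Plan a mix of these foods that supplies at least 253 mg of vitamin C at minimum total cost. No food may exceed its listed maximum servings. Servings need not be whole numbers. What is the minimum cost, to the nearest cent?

Cost per mg of vitamin C: broccoli $0.0099, sweet potato $0.0250, banana $0.0273, carrots $0.0429, avocado $0.1292.
Take 2 servings of broccoli: +212.0 mg vitamin C for $2.10 (total $2.10, still need 41.0 mg).
Take 1 serving of sweet potato: +24.0 mg vitamin C for $0.60 (total $2.70, still need 17.0 mg).
Take 1 serving of banana: +11.0 mg vitamin C for $0.30 (total $3.00, still need 6.0 mg).
Take 0.8571 servings of carrots: +6.0 mg vitamin C for $0.26 (total $3.26, still need 0.0 mg).
Filling from the cheapest source first is optimal under one linear minimum: $3.26.

$3.26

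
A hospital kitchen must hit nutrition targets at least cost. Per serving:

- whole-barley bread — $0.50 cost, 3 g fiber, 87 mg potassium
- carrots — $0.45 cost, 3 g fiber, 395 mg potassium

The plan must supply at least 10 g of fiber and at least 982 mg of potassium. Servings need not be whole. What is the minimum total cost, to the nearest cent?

$1.50

Check every corner: each single food scaled to meet both minima, and each pair solved so both constraints bind.
whole-barley bread only: max(10/3, 982/87) = 11.29 servings → $5.64.
carrots only: max(10/3, 982/395) = 3.333 servings → $1.50.
whole-barley bread + carrots with both tight: 1.087 servings and 2.247 servings → $1.55.
Cheapest feasible corner: $1.50.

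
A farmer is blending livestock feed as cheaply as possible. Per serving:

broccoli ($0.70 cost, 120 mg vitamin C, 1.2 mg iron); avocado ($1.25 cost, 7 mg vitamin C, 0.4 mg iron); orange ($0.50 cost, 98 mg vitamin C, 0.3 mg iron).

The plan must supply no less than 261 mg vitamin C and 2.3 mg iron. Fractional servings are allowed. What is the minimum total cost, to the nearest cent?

$1.49

Two binding constraints pin down two serving amounts, so the optimal mix uses at most two foods. The candidates are each food alone (scaled to the tighter of vitamin C/iron) and each pair with both constraints tight.
broccoli only: max(261/120, 2.3/1.2) = 2.175 servings → $1.52.
avocado only: max(261/7, 2.3/0.4) = 37.29 servings → $46.61.
orange only: max(261/98, 2.3/0.3) = 7.667 servings → $3.83.
broccoli + avocado with both targets exact would need a negative amount; discard.
broccoli + orange with both tight: 1.803 servings and 0.4559 servings → $1.49.
avocado + orange with both tight: 3.965 servings and 2.38 servings → $6.15.
Cheapest feasible corner: $1.49.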